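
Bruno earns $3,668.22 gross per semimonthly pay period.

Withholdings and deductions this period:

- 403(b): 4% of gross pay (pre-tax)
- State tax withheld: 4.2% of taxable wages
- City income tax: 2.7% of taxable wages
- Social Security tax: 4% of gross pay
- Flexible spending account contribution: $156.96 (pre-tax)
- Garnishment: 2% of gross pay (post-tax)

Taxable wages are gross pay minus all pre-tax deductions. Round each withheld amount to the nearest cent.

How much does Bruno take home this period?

Flexible spending account contribution: $156.96
403(b): $3,668.22 × 0.04 = $146.73
Pre-tax total = $156.96 + $146.73 = $303.69
Taxable wages = $3,668.22 − $303.69 = $3,364.53
State tax withheld: $3,364.53 × 0.042 = $141.31
City income tax: $3,364.53 × 0.027 = $90.84
Social Security tax: $3,668.22 × 0.04 = $146.73
Garnishment: $3,668.22 × 0.02 = $73.36
Total deductions = $156.96 + $146.73 + $141.31 + $90.84 + $146.73 + $73.36 = $755.93
Net pay = $3,668.22 − $755.93 = $2,912.29

$2,912.29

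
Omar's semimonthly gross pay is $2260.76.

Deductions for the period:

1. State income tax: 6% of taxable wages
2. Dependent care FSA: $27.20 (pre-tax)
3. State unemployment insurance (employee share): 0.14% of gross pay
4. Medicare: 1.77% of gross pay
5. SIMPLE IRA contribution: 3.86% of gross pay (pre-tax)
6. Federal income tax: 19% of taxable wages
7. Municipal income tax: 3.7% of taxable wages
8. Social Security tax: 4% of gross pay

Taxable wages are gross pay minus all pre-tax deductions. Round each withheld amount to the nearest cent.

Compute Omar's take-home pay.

SIMPLE IRA contribution: $2260.76 × 0.0386 = $87.27
Dependent care FSA: $27.20
Pre-tax total = $87.27 + $27.20 = $114.47
Taxable wages = $2260.76 − $114.47 = $2146.29
Federal income tax: $2146.29 × 0.19 = $407.80
State income tax: $2146.29 × 0.06 = $128.78
Municipal income tax: $2146.29 × 0.037 = $79.41
State unemployment insurance (employee share): $2260.76 × 0.0014 = $3.17
Medicare: $2260.76 × 0.0177 = $40.02
Social Security tax: $2260.76 × 0.04 = $90.43
Total deductions = $87.27 + $27.20 + $407.80 + $128.78 + $79.41 + $3.17 + $40.02 + $90.43 = $864.08
Net pay = $2260.76 − $864.08 = $1396.68

$1396.68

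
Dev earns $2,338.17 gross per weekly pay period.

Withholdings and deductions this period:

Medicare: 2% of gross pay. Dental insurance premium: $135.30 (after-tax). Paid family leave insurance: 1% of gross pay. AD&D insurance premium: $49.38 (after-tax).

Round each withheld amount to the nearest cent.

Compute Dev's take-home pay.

$2,083.35

Paid family leave insurance: $2,338.17 × 0.01 = $23.38
Medicare: $2,338.17 × 0.02 = $46.76
AD&D insurance premium: $49.38
Dental insurance premium: $135.30
Total deductions = $23.38 + $46.76 + $49.38 + $135.30 = $254.82
Net pay = $2,338.17 − $254.82 = $2,083.35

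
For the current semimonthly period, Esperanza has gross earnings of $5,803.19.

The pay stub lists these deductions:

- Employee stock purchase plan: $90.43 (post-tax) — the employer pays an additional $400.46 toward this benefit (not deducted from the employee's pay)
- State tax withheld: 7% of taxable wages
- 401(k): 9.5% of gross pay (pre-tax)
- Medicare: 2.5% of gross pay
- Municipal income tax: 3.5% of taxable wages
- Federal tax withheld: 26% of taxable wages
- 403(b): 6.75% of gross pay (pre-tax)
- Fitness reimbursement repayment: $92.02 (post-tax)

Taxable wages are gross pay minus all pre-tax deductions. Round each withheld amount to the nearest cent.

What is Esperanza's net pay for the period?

$2,758.68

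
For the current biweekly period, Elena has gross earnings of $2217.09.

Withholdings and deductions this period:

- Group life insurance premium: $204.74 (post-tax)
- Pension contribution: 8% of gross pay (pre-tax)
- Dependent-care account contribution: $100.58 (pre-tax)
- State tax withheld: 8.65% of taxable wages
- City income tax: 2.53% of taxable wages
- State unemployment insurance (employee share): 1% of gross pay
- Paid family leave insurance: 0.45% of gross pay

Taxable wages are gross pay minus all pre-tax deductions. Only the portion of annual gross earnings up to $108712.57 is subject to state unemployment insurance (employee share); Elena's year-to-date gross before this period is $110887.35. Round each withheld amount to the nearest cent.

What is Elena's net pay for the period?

Dependent-care account contribution: $100.58
Pension contribution: $2217.09 × 0.08 = $177.37
Pre-tax total = $100.58 + $177.37 = $277.95
Taxable wages = $2217.09 − $277.95 = $1939.14
State tax withheld: $1939.14 × 0.0865 = $167.74
City income tax: $1939.14 × 0.0253 = $49.06
State unemployment insurance (employee share): annual cap $108712.57 already reached (YTD $110887.35), so $0.00
Paid family leave insurance: $2217.09 × 0.0045 = $9.98
Group life insurance premium: $204.74
Total deductions = $100.58 + $177.37 + $167.74 + $49.06 + $0.00 + $9.98 + $204.74 = $709.47
Net pay = $2217.09 − $709.47 = $1507.62

$1507.62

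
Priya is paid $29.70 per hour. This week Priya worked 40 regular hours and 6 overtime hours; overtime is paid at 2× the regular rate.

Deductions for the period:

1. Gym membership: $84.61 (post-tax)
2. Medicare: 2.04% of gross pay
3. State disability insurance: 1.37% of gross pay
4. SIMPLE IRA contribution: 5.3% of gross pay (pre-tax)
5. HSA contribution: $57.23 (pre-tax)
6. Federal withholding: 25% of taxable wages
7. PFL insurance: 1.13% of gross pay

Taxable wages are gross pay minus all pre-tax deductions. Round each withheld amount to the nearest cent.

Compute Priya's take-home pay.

Regular pay: 40 × $29.70 = $1188.00
Overtime pay: 6 × $29.70 × 2 = $356.40
Gross pay = $1188.00 + $356.40 = $1544.40
HSA contribution: $57.23
SIMPLE IRA contribution: $1544.40 × 0.053 = $81.85
Pre-tax total = $57.23 + $81.85 = $139.08
Taxable wages = $1544.40 − $139.08 = $1405.32
Federal withholding: $1405.32 × 0.25 = $351.33
Medicare: $1544.40 × 0.0204 = $31.51
PFL insurance: $1544.40 × 0.0113 = $17.45
State disability insurance: $1544.40 × 0.0137 = $21.16
Gym membership: $84.61
Total deductions = $57.23 + $81.85 + $351.33 + $31.51 + $17.45 + $21.16 + $84.61 = $645.14
Net pay = $1544.40 − $645.14 = $899.26

$899.26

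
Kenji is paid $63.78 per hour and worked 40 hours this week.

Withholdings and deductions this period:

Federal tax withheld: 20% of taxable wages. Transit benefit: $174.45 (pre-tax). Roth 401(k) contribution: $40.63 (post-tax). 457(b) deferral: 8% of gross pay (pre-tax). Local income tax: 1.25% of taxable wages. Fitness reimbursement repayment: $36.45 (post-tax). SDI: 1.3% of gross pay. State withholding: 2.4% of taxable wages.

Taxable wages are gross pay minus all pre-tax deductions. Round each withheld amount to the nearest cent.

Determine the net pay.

$1,548.57

Gross pay: 40 × $63.78 = $2,551.20
457(b) deferral: $2,551.20 × 0.08 = $204.10
Transit benefit: $174.45
Pre-tax total = $204.10 + $174.45 = $378.55
Taxable wages = $2,551.20 − $378.55 = $2,172.65
State withholding: $2,172.65 × 0.024 = $52.14
Local income tax: $2,172.65 × 0.0125 = $27.16
Federal tax withheld: $2,172.65 × 0.2 = $434.53
SDI: $2,551.20 × 0.013 = $33.17
Fitness reimbursement repayment: $36.45
Roth 401(k) contribution: $40.63
Total deductions = $204.10 + $174.45 + $52.14 + $27.16 + $434.53 + $33.17 + $36.45 + $40.63 = $1,002.63
Net pay = $2,551.20 − $1,002.63 = $1,548.57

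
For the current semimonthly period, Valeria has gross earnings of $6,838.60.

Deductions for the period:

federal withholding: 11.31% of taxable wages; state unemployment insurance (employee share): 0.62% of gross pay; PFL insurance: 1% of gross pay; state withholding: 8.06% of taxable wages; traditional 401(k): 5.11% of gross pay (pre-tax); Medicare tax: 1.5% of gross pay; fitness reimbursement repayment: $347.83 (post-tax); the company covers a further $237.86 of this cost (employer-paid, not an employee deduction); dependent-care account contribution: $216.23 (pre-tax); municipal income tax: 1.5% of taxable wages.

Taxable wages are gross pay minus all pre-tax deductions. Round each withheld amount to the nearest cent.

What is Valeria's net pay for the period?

$4,402.56

Dependent-care account contribution: $216.23
Traditional 401(k): $6,838.60 × 0.0511 = $349.45
Pre-tax total = $216.23 + $349.45 = $565.68
Taxable wages = $6,838.60 − $565.68 = $6,272.92
State withholding: $6,272.92 × 0.0806 = $505.60
Municipal income tax: $6,272.92 × 0.015 = $94.09
Federal withholding: $6,272.92 × 0.1131 = $709.47
State unemployment insurance (employee share): $6,838.60 × 0.0062 = $42.40
Medicare tax: $6,838.60 × 0.015 = $102.58
PFL insurance: $6,838.60 × 0.01 = $68.39
Fitness reimbursement repayment: $347.83
(Employer's $237.86 toward fitness reimbursement repayment is not withheld from the employee.)
Total deductions = $216.23 + $349.45 + $505.60 + $94.09 + $709.47 + $42.40 + $102.58 + $68.39 + $347.83 = $2,436.04
Net pay = $6,838.60 − $2,436.04 = $4,402.56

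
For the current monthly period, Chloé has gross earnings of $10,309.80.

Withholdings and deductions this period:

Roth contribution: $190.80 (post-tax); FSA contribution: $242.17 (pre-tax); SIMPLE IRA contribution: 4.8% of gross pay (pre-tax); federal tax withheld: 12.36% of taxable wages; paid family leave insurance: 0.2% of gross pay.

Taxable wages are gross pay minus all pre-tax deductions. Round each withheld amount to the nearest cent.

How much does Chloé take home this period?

$8,178.15

SIMPLE IRA contribution: $10,309.80 × 0.048 = $494.87
FSA contribution: $242.17
Pre-tax total = $494.87 + $242.17 = $737.04
Taxable wages = $10,309.80 − $737.04 = $9,572.76
Federal tax withheld: $9,572.76 × 0.1236 = $1,183.19
Paid family leave insurance: $10,309.80 × 0.002 = $20.62
Roth contribution: $190.80
Total deductions = $494.87 + $242.17 + $1,183.19 + $20.62 + $190.80 = $2,131.65
Net pay = $10,309.80 − $2,131.65 = $8,178.15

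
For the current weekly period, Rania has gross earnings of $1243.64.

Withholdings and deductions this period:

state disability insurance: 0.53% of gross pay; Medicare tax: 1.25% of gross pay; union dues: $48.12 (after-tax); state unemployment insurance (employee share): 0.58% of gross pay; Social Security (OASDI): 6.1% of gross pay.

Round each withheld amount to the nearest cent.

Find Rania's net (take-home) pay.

State unemployment insurance (employee share): $1243.64 × 0.0058 = $7.21
State disability insurance: $1243.64 × 0.0053 = $6.59
Medicare tax: $1243.64 × 0.0125 = $15.55
Social Security (OASDI): $1243.64 × 0.061 = $75.86
Union dues: $48.12
Total deductions = $7.21 + $6.59 + $15.55 + $75.86 + $48.12 = $153.33
Net pay = $1243.64 − $153.33 = $1090.31

$1090.31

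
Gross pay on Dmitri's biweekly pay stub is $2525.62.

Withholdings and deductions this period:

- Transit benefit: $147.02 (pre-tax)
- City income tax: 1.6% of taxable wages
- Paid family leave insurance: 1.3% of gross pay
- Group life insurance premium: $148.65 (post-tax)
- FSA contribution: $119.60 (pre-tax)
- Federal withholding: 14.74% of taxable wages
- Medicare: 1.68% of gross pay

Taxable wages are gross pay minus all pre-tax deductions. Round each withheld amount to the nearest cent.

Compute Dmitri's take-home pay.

Transit benefit: $147.02
FSA contribution: $119.60
Pre-tax total = $147.02 + $119.60 = $266.62
Taxable wages = $2525.62 − $266.62 = $2259.00
Federal withholding: $2259.00 × 0.1474 = $332.98
City income tax: $2259.00 × 0.016 = $36.14
Medicare: $2525.62 × 0.0168 = $42.43
Paid family leave insurance: $2525.62 × 0.013 = $32.83
Group life insurance premium: $148.65
Total deductions = $147.02 + $119.60 + $332.98 + $36.14 + $42.43 + $32.83 + $148.65 = $859.65
Net pay = $2525.62 − $859.65 = $1665.97

$1665.97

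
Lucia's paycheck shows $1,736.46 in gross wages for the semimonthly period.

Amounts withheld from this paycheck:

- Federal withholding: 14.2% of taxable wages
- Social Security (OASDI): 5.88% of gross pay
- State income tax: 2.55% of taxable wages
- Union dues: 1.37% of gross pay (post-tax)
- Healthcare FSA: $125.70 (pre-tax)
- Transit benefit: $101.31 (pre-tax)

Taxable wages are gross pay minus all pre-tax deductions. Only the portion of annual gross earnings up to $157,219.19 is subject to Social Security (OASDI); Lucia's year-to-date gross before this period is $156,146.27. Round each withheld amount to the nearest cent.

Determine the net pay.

Transit benefit: $101.31
Healthcare FSA: $125.70
Pre-tax total = $101.31 + $125.70 = $227.01
Taxable wages = $1,736.46 − $227.01 = $1,509.45
State income tax: $1,509.45 × 0.0255 = $38.49
Federal withholding: $1,509.45 × 0.142 = $214.34
Social Security (OASDI): only $157,219.19 − $156,146.27 = $1,072.92 of this check is subject → $1,072.92 × 0.0588 = $63.09
Union dues: $1,736.46 × 0.0137 = $23.79
Total deductions = $101.31 + $125.70 + $38.49 + $214.34 + $63.09 + $23.79 = $566.72
Net pay = $1,736.46 − $566.72 = $1,169.74

$1,169.74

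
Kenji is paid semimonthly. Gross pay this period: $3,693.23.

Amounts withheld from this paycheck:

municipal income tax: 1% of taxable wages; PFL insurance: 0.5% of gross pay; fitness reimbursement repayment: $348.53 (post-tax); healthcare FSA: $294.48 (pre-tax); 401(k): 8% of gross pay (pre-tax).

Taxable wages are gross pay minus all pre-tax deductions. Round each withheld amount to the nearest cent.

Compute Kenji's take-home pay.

401(k): $3,693.23 × 0.08 = $295.46
Healthcare FSA: $294.48
Pre-tax total = $295.46 + $294.48 = $589.94
Taxable wages = $3,693.23 − $589.94 = $3,103.29
Municipal income tax: $3,103.29 × 0.01 = $31.03
PFL insurance: $3,693.23 × 0.005 = $18.47
Fitness reimbursement repayment: $348.53
Total deductions = $295.46 + $294.48 + $31.03 + $18.47 + $348.53 = $987.97
Net pay = $3,693.23 − $987.97 = $2,705.26

$2,705.26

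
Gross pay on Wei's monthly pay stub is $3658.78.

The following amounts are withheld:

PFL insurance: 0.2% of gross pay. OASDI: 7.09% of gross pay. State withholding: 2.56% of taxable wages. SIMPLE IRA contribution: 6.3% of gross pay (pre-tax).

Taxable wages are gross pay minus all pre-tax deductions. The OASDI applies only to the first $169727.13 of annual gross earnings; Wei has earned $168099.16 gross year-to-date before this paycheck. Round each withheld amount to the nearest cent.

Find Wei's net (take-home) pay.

SIMPLE IRA contribution: $3658.78 × 0.063 = $230.50
Taxable wages = $3658.78 − $230.50 = $3428.28
State withholding: $3428.28 × 0.0256 = $87.76
PFL insurance: $3658.78 × 0.002 = $7.32
OASDI: only $169727.13 − $168099.16 = $1627.97 of this check is subject → $1627.97 × 0.0709 = $115.42
Total deductions = $230.50 + $87.76 + $7.32 + $115.42 = $441.00
Net pay = $3658.78 − $441.00 = $3217.78

$3217.78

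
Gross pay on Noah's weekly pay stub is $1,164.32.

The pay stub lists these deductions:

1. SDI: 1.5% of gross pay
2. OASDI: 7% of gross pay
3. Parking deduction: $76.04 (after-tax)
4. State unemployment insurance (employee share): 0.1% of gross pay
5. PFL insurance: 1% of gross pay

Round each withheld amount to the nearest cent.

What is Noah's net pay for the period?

$976.52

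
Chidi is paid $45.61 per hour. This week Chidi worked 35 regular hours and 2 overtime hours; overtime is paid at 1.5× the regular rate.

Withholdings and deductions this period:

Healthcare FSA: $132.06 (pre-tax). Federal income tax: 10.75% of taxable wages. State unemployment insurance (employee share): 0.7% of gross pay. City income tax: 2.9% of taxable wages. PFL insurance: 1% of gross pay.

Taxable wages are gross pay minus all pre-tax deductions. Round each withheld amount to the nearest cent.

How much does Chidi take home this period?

Regular pay: 35 × $45.61 = $1,596.35
Overtime pay: 2 × $45.61 × 1.5 = $136.83
Gross pay = $1,596.35 + $136.83 = $1,733.18
Healthcare FSA: $132.06
Taxable wages = $1,733.18 − $132.06 = $1,601.12
City income tax: $1,601.12 × 0.029 = $46.43
Federal income tax: $1,601.12 × 0.1075 = $172.12
PFL insurance: $1,733.18 × 0.01 = $17.33
State unemployment insurance (employee share): $1,733.18 × 0.007 = $12.13
Total deductions = $132.06 + $46.43 + $172.12 + $17.33 + $12.13 = $380.07
Net pay = $1,733.18 − $380.07 = $1,353.11

$1,353.11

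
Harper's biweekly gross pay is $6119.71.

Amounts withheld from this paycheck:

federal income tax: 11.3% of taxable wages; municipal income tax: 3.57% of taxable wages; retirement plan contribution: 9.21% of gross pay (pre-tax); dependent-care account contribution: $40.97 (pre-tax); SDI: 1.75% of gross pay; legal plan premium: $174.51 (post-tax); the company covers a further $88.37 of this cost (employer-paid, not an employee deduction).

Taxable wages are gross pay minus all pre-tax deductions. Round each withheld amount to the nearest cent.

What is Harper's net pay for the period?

Dependent-care account contribution: $40.97
Retirement plan contribution: $6119.71 × 0.0921 = $563.63
Pre-tax total = $40.97 + $563.63 = $604.60
Taxable wages = $6119.71 − $604.60 = $5515.11
Federal income tax: $5515.11 × 0.113 = $623.21
Municipal income tax: $5515.11 × 0.0357 = $196.89
SDI: $6119.71 × 0.0175 = $107.09
Legal plan premium: $174.51
(Employer's $88.37 toward legal plan premium is not withheld from the employee.)
Total deductions = $40.97 + $563.63 + $623.21 + $196.89 + $107.09 + $174.51 = $1706.30
Net pay = $6119.71 − $1706.30 = $4413.41

$4413.41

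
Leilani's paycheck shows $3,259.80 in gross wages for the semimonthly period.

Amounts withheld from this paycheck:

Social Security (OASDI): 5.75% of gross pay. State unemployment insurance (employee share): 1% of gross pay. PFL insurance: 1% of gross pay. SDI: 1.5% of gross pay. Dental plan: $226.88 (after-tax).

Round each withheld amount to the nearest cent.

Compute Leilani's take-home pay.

$2,731.38

SDI: $3,259.80 × 0.015 = $48.90
PFL insurance: $3,259.80 × 0.01 = $32.60
Social Security (OASDI): $3,259.80 × 0.0575 = $187.44
State unemployment insurance (employee share): $3,259.80 × 0.01 = $32.60
Dental plan: $226.88
Total deductions = $48.90 + $32.60 + $187.44 + $32.60 + $226.88 = $528.42
Net pay = $3,259.80 − $528.42 = $2,731.38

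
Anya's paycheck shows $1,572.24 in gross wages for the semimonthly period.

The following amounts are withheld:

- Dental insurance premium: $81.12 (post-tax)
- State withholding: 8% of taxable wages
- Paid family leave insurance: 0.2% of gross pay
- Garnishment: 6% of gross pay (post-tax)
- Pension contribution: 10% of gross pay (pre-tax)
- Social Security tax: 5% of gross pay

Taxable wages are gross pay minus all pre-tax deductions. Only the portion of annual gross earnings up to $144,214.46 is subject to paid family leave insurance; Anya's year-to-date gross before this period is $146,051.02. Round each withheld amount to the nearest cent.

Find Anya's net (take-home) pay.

Pension contribution: $1,572.24 × 0.1 = $157.22
Taxable wages = $1,572.24 − $157.22 = $1,415.02
State withholding: $1,415.02 × 0.08 = $113.20
Paid family leave insurance: annual cap $144,214.46 already reached (YTD $146,051.02), so $0.00
Social Security tax: $1,572.24 × 0.05 = $78.61
Dental insurance premium: $81.12
Garnishment: $1,572.24 × 0.06 = $94.33
Total deductions = $157.22 + $113.20 + $0.00 + $78.61 + $81.12 + $94.33 = $524.48
Net pay = $1,572.24 − $524.48 = $1,047.76

$1,047.76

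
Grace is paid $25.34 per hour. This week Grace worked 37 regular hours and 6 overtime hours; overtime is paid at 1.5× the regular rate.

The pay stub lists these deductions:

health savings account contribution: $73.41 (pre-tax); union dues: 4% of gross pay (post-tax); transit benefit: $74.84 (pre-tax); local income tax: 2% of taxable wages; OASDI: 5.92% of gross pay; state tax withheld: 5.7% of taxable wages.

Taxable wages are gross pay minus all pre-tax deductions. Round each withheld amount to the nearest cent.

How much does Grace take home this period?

$823.41

Regular pay: 37 × $25.34 = $937.58
Overtime pay: 6 × $25.34 × 1.5 = $228.06
Gross pay = $937.58 + $228.06 = $1,165.64
Transit benefit: $74.84
Health savings account contribution: $73.41
Pre-tax total = $74.84 + $73.41 = $148.25
Taxable wages = $1,165.64 − $148.25 = $1,017.39
State tax withheld: $1,017.39 × 0.057 = $57.99
Local income tax: $1,017.39 × 0.02 = $20.35
OASDI: $1,165.64 × 0.0592 = $69.01
Union dues: $1,165.64 × 0.04 = $46.63
Total deductions = $74.84 + $73.41 + $57.99 + $20.35 + $69.01 + $46.63 = $342.23
Net pay = $1,165.64 − $342.23 = $823.41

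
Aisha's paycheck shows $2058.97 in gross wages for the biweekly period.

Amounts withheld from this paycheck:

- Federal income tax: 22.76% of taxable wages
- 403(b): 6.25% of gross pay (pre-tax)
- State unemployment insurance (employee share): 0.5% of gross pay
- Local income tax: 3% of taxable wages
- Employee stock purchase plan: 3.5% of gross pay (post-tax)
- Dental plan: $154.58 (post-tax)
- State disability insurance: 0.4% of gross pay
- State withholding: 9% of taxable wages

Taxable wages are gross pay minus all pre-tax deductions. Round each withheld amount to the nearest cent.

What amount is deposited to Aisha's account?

403(b): $2058.97 × 0.0625 = $128.69
Taxable wages = $2058.97 − $128.69 = $1930.28
State withholding: $1930.28 × 0.09 = $173.73
Federal income tax: $1930.28 × 0.2276 = $439.33
Local income tax: $1930.28 × 0.03 = $57.91
State unemployment insurance (employee share): $2058.97 × 0.005 = $10.29
State disability insurance: $2058.97 × 0.004 = $8.24
Dental plan: $154.58
Employee stock purchase plan: $2058.97 × 0.035 = $72.06
Total deductions = $128.69 + $173.73 + $439.33 + $57.91 + $10.29 + $8.24 + $154.58 + $72.06 = $1044.83
Net pay = $2058.97 − $1044.83 = $1014.14

$1014.14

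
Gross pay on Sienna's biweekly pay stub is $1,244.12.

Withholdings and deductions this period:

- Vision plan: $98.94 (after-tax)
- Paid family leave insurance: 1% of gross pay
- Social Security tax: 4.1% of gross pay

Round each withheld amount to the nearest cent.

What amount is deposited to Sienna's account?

$1,081.73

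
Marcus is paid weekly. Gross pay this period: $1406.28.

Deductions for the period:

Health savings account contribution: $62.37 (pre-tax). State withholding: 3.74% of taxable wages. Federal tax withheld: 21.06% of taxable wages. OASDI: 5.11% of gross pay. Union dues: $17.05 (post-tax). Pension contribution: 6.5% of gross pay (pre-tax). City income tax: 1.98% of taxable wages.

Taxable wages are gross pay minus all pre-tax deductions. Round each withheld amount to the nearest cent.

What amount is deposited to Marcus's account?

Pension contribution: $1406.28 × 0.065 = $91.41
Health savings account contribution: $62.37
Pre-tax total = $91.41 + $62.37 = $153.78
Taxable wages = $1406.28 − $153.78 = $1252.50
City income tax: $1252.50 × 0.0198 = $24.80
State withholding: $1252.50 × 0.0374 = $46.84
Federal tax withheld: $1252.50 × 0.2106 = $263.78
OASDI: $1406.28 × 0.0511 = $71.86
Union dues: $17.05
Total deductions = $91.41 + $62.37 + $24.80 + $46.84 + $263.78 + $71.86 + $17.05 = $578.11
Net pay = $1406.28 − $578.11 = $828.17

$828.17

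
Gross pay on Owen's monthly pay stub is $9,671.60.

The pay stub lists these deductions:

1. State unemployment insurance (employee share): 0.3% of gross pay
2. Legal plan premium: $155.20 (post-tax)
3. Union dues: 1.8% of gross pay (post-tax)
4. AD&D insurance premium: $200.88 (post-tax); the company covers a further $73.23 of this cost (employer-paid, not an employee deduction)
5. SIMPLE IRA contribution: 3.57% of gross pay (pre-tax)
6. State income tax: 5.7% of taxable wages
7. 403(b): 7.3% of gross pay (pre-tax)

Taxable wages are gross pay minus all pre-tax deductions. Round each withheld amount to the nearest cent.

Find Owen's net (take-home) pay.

403(b): $9,671.60 × 0.073 = $706.03
SIMPLE IRA contribution: $9,671.60 × 0.0357 = $345.28
Pre-tax total = $706.03 + $345.28 = $1,051.31
Taxable wages = $9,671.60 − $1,051.31 = $8,620.29
State income tax: $8,620.29 × 0.057 = $491.36
State unemployment insurance (employee share): $9,671.60 × 0.003 = $29.01
Legal plan premium: $155.20
AD&D insurance premium: $200.88
Union dues: $9,671.60 × 0.018 = $174.09
(Employer's $73.23 toward AD&D insurance premium is not withheld from the employee.)
Total deductions = $706.03 + $345.28 + $491.36 + $29.01 + $155.20 + $200.88 + $174.09 = $2,101.85
Net pay = $9,671.60 − $2,101.85 = $7,569.75

$7,569.75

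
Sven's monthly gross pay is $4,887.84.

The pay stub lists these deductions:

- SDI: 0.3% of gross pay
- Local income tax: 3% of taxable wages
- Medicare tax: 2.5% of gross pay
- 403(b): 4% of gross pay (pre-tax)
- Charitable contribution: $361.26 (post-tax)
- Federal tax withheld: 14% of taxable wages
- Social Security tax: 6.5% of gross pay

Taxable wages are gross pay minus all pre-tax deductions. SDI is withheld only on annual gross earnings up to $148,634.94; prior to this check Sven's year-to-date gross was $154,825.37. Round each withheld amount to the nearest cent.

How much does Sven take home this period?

$3,093.46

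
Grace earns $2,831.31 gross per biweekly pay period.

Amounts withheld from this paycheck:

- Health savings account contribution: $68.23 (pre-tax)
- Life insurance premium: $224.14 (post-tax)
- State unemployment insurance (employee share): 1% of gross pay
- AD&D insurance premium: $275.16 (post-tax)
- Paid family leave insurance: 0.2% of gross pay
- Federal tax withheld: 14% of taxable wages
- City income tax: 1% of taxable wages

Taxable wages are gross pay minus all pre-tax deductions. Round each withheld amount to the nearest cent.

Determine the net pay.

Health savings account contribution: $68.23
Taxable wages = $2,831.31 − $68.23 = $2,763.08
City income tax: $2,763.08 × 0.01 = $27.63
Federal tax withheld: $2,763.08 × 0.14 = $386.83
State unemployment insurance (employee share): $2,831.31 × 0.01 = $28.31
Paid family leave insurance: $2,831.31 × 0.002 = $5.66
Life insurance premium: $224.14
AD&D insurance premium: $275.16
Total deductions = $68.23 + $27.63 + $386.83 + $28.31 + $5.66 + $224.14 + $275.16 = $1,015.96
Net pay = $2,831.31 − $1,015.96 = $1,815.35

$1,815.35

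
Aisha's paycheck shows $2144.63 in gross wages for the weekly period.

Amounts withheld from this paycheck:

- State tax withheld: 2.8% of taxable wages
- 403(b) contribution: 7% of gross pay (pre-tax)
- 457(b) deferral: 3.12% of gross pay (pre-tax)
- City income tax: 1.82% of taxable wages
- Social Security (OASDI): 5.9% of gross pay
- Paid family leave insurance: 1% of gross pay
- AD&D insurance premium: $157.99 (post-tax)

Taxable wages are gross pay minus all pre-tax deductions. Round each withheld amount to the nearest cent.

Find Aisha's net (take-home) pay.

$1532.58

403(b) contribution: $2144.63 × 0.07 = $150.12
457(b) deferral: $2144.63 × 0.0312 = $66.91
Pre-tax total = $150.12 + $66.91 = $217.03
Taxable wages = $2144.63 − $217.03 = $1927.60
State tax withheld: $1927.60 × 0.028 = $53.97
City income tax: $1927.60 × 0.0182 = $35.08
Paid family leave insurance: $2144.63 × 0.01 = $21.45
Social Security (OASDI): $2144.63 × 0.059 = $126.53
AD&D insurance premium: $157.99
Total deductions = $150.12 + $66.91 + $53.97 + $35.08 + $21.45 + $126.53 + $157.99 = $612.05
Net pay = $2144.63 − $612.05 = $1532.58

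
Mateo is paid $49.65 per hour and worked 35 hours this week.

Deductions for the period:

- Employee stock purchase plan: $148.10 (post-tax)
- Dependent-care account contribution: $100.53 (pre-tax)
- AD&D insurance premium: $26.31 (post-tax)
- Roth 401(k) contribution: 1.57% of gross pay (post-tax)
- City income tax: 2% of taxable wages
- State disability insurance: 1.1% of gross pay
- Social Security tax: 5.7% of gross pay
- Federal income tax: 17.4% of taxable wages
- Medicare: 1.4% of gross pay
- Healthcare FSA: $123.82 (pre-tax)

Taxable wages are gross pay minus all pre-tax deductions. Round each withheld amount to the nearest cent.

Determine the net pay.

Gross pay: 35 × $49.65 = $1,737.75
Healthcare FSA: $123.82
Dependent-care account contribution: $100.53
Pre-tax total = $123.82 + $100.53 = $224.35
Taxable wages = $1,737.75 − $224.35 = $1,513.40
City income tax: $1,513.40 × 0.02 = $30.27
Federal income tax: $1,513.40 × 0.174 = $263.33
Medicare: $1,737.75 × 0.014 = $24.33
Social Security tax: $1,737.75 × 0.057 = $99.05
State disability insurance: $1,737.75 × 0.011 = $19.12
Employee stock purchase plan: $148.10
Roth 401(k) contribution: $1,737.75 × 0.0157 = $27.28
AD&D insurance premium: $26.31
Total deductions = $123.82 + $100.53 + $30.27 + $263.33 + $24.33 + $99.05 + $19.12 + $148.10 + $27.28 + $26.31 = $862.14
Net pay = $1,737.75 − $862.14 = $875.61

$875.61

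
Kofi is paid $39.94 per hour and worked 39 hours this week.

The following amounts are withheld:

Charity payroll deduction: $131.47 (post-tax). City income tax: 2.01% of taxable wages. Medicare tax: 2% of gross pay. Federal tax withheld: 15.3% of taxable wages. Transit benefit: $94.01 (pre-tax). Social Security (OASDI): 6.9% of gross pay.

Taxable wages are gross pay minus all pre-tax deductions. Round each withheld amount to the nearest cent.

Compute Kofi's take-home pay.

$940.19

Gross pay: 39 × $39.94 = $1557.66
Transit benefit: $94.01
Taxable wages = $1557.66 − $94.01 = $1463.65
City income tax: $1463.65 × 0.0201 = $29.42
Federal tax withheld: $1463.65 × 0.153 = $223.94
Social Security (OASDI): $1557.66 × 0.069 = $107.48
Medicare tax: $1557.66 × 0.02 = $31.15
Charity payroll deduction: $131.47
Total deductions = $94.01 + $29.42 + $223.94 + $107.48 + $31.15 + $131.47 = $617.47
Net pay = $1557.66 − $617.47 = $940.19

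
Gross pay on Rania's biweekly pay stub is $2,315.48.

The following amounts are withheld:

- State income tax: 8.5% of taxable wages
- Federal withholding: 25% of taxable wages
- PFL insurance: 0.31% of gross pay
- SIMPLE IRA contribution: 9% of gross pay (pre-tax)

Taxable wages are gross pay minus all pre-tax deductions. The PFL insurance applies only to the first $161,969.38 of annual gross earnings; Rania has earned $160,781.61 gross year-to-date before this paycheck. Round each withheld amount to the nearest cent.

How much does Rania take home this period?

$1,397.54

SIMPLE IRA contribution: $2,315.48 × 0.09 = $208.39
Taxable wages = $2,315.48 − $208.39 = $2,107.09
Federal withholding: $2,107.09 × 0.25 = $526.77
State income tax: $2,107.09 × 0.085 = $179.10
PFL insurance: only $161,969.38 − $160,781.61 = $1,187.77 of this check is subject → $1,187.77 × 0.0031 = $3.68
Total deductions = $208.39 + $526.77 + $179.10 + $3.68 = $917.94
Net pay = $2,315.48 − $917.94 = $1,397.54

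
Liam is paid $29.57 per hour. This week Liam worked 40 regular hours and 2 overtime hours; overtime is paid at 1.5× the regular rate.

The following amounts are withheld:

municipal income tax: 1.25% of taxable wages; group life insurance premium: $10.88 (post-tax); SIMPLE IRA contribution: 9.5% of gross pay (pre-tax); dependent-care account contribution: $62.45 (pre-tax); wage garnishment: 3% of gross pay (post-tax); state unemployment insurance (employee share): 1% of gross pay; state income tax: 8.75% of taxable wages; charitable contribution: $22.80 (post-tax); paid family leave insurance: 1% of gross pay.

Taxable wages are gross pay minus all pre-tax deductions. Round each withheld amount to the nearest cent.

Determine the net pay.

Regular pay: 40 × $29.57 = $1,182.80
Overtime pay: 2 × $29.57 × 1.5 = $88.71
Gross pay = $1,182.80 + $88.71 = $1,271.51
Dependent-care account contribution: $62.45
SIMPLE IRA contribution: $1,271.51 × 0.095 = $120.79
Pre-tax total = $62.45 + $120.79 = $183.24
Taxable wages = $1,271.51 − $183.24 = $1,088.27
State income tax: $1,088.27 × 0.0875 = $95.22
Municipal income tax: $1,088.27 × 0.0125 = $13.60
State unemployment insurance (employee share): $1,271.51 × 0.01 = $12.72
Paid family leave insurance: $1,271.51 × 0.01 = $12.72
Group life insurance premium: $10.88
Wage garnishment: $1,271.51 × 0.03 = $38.15
Charitable contribution: $22.80
Total deductions = $62.45 + $120.79 + $95.22 + $13.60 + $12.72 + $12.72 + $10.88 + $38.15 + $22.80 = $389.33
Net pay = $1,271.51 − $389.33 = $882.18

$882.18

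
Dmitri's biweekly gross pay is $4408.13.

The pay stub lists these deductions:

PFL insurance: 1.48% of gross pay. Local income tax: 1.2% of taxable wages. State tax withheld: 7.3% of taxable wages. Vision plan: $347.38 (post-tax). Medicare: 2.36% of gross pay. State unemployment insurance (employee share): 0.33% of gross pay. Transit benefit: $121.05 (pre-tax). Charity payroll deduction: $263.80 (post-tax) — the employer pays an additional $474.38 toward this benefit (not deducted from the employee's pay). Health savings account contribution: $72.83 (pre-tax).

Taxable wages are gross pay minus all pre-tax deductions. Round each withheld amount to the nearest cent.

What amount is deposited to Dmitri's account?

$3061.04

Health savings account contribution: $72.83
Transit benefit: $121.05
Pre-tax total = $72.83 + $121.05 = $193.88
Taxable wages = $4408.13 − $193.88 = $4214.25
State tax withheld: $4214.25 × 0.073 = $307.64
Local income tax: $4214.25 × 0.012 = $50.57
Medicare: $4408.13 × 0.0236 = $104.03
PFL insurance: $4408.13 × 0.0148 = $65.24
State unemployment insurance (employee share): $4408.13 × 0.0033 = $14.55
Vision plan: $347.38
Charity payroll deduction: $263.80
(Employer's $474.38 toward charity payroll deduction is not withheld from the employee.)
Total deductions = $72.83 + $121.05 + $307.64 + $50.57 + $104.03 + $65.24 + $14.55 + $347.38 + $263.80 = $1347.09
Net pay = $4408.13 − $1347.09 = $3061.04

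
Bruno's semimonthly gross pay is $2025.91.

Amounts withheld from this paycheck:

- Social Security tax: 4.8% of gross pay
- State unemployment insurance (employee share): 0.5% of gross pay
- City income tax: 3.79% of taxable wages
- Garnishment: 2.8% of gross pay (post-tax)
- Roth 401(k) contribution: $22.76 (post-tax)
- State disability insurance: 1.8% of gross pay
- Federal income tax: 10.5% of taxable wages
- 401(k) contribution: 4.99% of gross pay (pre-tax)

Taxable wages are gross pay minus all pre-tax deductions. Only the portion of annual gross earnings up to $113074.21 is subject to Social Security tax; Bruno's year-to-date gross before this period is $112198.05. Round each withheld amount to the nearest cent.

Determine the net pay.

401(k) contribution: $2025.91 × 0.0499 = $101.09
Taxable wages = $2025.91 − $101.09 = $1924.82
City income tax: $1924.82 × 0.0379 = $72.95
Federal income tax: $1924.82 × 0.105 = $202.11
State unemployment insurance (employee share): $2025.91 × 0.005 = $10.13
Social Security tax: only $113074.21 − $112198.05 = $876.16 of this check is subject → $876.16 × 0.048 = $42.06
State disability insurance: $2025.91 × 0.018 = $36.47
Garnishment: $2025.91 × 0.028 = $56.73
Roth 401(k) contribution: $22.76
Total deductions = $101.09 + $72.95 + $202.11 + $10.13 + $42.06 + $36.47 + $56.73 + $22.76 = $544.30
Net pay = $2025.91 − $544.30 = $1481.61

$1481.61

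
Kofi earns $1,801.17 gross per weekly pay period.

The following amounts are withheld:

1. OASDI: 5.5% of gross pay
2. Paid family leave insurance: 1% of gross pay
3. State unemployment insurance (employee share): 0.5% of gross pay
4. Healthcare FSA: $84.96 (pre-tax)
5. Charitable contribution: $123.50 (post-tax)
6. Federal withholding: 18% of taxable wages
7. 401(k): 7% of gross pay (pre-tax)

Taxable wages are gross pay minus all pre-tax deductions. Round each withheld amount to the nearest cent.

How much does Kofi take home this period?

401(k): $1,801.17 × 0.07 = $126.08
Healthcare FSA: $84.96
Pre-tax total = $126.08 + $84.96 = $211.04
Taxable wages = $1,801.17 − $211.04 = $1,590.13
Federal withholding: $1,590.13 × 0.18 = $286.22
Paid family leave insurance: $1,801.17 × 0.01 = $18.01
OASDI: $1,801.17 × 0.055 = $99.06
State unemployment insurance (employee share): $1,801.17 × 0.005 = $9.01
Charitable contribution: $123.50
Total deductions = $126.08 + $84.96 + $286.22 + $18.01 + $99.06 + $9.01 + $123.50 = $746.84
Net pay = $1,801.17 − $746.84 = $1,054.33

$1,054.33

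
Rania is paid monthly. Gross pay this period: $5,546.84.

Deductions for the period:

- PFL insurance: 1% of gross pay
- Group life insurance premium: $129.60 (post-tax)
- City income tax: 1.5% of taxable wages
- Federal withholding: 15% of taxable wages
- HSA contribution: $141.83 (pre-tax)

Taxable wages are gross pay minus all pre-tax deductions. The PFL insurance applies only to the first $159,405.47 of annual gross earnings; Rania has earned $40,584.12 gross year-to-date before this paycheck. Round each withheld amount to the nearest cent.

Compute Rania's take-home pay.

HSA contribution: $141.83
Taxable wages = $5,546.84 − $141.83 = $5,405.01
Federal withholding: $5,405.01 × 0.15 = $810.75
City income tax: $5,405.01 × 0.015 = $81.08
PFL insurance: cap not yet reached, full $5,546.84 is subject → $5,546.84 × 0.01 = $55.47
Group life insurance premium: $129.60
Total deductions = $141.83 + $810.75 + $81.08 + $55.47 + $129.60 = $1,218.73
Net pay = $5,546.84 − $1,218.73 = $4,328.11

$4,328.11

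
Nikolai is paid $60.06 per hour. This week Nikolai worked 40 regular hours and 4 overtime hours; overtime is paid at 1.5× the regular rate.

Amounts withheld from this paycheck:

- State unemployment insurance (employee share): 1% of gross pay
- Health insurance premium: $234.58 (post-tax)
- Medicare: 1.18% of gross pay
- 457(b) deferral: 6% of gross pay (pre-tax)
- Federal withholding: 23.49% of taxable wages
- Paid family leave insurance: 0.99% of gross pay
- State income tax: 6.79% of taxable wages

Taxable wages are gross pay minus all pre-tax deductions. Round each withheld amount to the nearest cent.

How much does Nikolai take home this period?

$1,488.46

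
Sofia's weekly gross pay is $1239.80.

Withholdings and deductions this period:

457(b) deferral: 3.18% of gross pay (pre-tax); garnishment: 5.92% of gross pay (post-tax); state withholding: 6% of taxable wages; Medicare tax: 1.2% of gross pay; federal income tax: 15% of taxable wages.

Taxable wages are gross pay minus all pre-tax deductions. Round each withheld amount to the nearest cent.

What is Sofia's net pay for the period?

457(b) deferral: $1239.80 × 0.0318 = $39.43
Taxable wages = $1239.80 − $39.43 = $1200.37
State withholding: $1200.37 × 0.06 = $72.02
Federal income tax: $1200.37 × 0.15 = $180.06
Medicare tax: $1239.80 × 0.012 = $14.88
Garnishment: $1239.80 × 0.0592 = $73.40
Total deductions = $39.43 + $72.02 + $180.06 + $14.88 + $73.40 = $379.79
Net pay = $1239.80 − $379.79 = $860.01

$860.01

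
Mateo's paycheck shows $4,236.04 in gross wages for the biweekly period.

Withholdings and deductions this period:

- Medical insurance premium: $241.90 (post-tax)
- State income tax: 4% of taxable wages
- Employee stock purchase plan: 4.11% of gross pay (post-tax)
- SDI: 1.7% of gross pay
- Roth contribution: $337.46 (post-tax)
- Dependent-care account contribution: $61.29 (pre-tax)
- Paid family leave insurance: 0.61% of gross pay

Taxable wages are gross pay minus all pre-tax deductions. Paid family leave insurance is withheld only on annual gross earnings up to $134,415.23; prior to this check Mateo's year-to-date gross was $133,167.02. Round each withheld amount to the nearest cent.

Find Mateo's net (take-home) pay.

$3,174.68

Dependent-care account contribution: $61.29
Taxable wages = $4,236.04 − $61.29 = $4,174.75
State income tax: $4,174.75 × 0.04 = $166.99
Paid family leave insurance: only $134,415.23 − $133,167.02 = $1,248.21 of this check is subject → $1,248.21 × 0.0061 = $7.61
SDI: $4,236.04 × 0.017 = $72.01
Medical insurance premium: $241.90
Employee stock purchase plan: $4,236.04 × 0.0411 = $174.10
Roth contribution: $337.46
Total deductions = $61.29 + $166.99 + $7.61 + $72.01 + $241.90 + $174.10 + $337.46 = $1,061.36
Net pay = $4,236.04 − $1,061.36 = $3,174.68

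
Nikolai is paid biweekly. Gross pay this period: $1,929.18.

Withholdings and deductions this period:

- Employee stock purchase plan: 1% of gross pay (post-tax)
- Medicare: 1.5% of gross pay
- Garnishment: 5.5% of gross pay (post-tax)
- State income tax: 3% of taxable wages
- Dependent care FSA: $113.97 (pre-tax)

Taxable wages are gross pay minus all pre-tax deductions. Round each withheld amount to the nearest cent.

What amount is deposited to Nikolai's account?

$1,606.42

Dependent care FSA: $113.97
Taxable wages = $1,929.18 − $113.97 = $1,815.21
State income tax: $1,815.21 × 0.03 = $54.46
Medicare: $1,929.18 × 0.015 = $28.94
Employee stock purchase plan: $1,929.18 × 0.01 = $19.29
Garnishment: $1,929.18 × 0.055 = $106.10
Total deductions = $113.97 + $54.46 + $28.94 + $19.29 + $106.10 = $322.76
Net pay = $1,929.18 − $322.76 = $1,606.42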